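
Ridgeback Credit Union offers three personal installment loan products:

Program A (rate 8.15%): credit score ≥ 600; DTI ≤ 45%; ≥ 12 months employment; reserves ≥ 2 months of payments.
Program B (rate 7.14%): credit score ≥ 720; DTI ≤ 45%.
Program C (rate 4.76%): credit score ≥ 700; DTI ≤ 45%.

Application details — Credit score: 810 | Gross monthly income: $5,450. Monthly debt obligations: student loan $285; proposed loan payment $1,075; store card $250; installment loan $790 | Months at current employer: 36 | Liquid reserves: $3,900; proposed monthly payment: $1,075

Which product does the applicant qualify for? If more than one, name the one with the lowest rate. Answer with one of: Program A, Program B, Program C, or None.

Total debts = (285 + 1,075 + 250 + 790) = 2,400; DTI = 2,400/5,450 = 44%.
Reserves = 3,900/1,075 = 3.6 months.
Program A: score 810 ≥ 600; DTI 44% ≤ 45%; employment 36 ≥ 12 mo; reserves 3.6 ≥ 2 mo → qualifies.
Program B: score 810 ≥ 720; DTI 44% ≤ 45% → qualifies.
Program C: score 810 ≥ 700; DTI 44% ≤ 45% → qualifies.
Qualifying: Program A, Program B, Program C. Lowest rate is 4.76% → Program C.

Program C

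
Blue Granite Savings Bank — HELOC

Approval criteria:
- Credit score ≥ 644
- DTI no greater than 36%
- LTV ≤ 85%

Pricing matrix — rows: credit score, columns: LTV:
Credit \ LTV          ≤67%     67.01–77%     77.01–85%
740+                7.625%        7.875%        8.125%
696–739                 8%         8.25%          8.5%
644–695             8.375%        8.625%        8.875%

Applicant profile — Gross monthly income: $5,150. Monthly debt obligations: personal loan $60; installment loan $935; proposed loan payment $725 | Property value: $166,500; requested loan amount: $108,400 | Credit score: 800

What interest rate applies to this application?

7.625%

Credit score 800 ≥ 644; Total monthly debts = (60 + 935 + 725) = 1,720. DTI: 1,720 ÷ 5,150 = 33.4%, within the 36% cap
Loan-to-value = 108,400/166,500 = 65.1% — pass (85% max)
Credit 800 → row 740+; LTV 65.1% → column ≤67%. Grid cell → 7.625%.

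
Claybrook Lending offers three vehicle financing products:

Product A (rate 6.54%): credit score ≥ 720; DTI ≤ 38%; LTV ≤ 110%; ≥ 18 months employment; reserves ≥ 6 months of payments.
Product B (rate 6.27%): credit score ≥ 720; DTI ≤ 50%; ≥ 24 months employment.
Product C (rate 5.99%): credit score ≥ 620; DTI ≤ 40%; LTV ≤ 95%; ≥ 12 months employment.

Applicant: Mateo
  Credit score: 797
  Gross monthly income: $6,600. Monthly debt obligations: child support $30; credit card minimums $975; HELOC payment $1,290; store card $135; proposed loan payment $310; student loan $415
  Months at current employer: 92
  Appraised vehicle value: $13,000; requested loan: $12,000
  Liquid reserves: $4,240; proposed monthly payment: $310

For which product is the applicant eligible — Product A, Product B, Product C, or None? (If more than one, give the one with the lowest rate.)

Total debts = (30 + 975 + 1,290 + 135 + 310 + 415) = 3,155; DTI = 3,155/6,600 = 47.8%.
LTV = 12,000/13,000 = 92.3%.
Reserves = 4,240/310 = 13.7 months.
Product A: score 797 ≥ 720; DTI 47.8% > 38%; LTV 92.3% ≤ 110%; employment 92 ≥ 18 mo; reserves 13.7 ≥ 6 mo → does not qualify.
Product B: score 797 ≥ 720; DTI 47.8% ≤ 50%; employment 92 ≥ 24 mo → qualifies.
Product C: score 797 ≥ 620; DTI 47.8% > 40%; LTV 92.3% ≤ 95%; employment 92 ≥ 12 mo → does not qualify.

Product B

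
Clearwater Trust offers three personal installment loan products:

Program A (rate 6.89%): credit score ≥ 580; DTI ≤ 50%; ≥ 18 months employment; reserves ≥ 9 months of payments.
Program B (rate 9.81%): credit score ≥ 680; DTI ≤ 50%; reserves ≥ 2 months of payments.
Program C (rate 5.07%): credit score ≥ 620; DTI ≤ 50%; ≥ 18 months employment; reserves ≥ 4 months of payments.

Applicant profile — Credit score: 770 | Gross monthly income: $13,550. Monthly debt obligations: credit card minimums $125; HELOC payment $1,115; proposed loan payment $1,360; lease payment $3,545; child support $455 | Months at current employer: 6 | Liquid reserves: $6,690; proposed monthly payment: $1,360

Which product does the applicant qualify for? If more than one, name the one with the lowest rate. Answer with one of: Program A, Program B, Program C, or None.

Total debts = (125 + 1,115 + 1,360 + 3,545 + 455) = 6,600; DTI = 6,600/13,550 = 48.7%.
Reserves = 6,690/1,360 = 4.9 months.
Program A: score 770 ≥ 580; DTI 48.7% ≤ 50%; employment 6 < 18 mo; reserves 4.9 < 9 mo → does not qualify.
Program B: score 770 ≥ 680; DTI 48.7% ≤ 50%; reserves 4.9 ≥ 2 mo → qualifies.
Program C: score 770 ≥ 620; DTI 48.7% ≤ 50%; employment 6 < 18 mo; reserves 4.9 ≥ 4 mo → does not qualify.

Program B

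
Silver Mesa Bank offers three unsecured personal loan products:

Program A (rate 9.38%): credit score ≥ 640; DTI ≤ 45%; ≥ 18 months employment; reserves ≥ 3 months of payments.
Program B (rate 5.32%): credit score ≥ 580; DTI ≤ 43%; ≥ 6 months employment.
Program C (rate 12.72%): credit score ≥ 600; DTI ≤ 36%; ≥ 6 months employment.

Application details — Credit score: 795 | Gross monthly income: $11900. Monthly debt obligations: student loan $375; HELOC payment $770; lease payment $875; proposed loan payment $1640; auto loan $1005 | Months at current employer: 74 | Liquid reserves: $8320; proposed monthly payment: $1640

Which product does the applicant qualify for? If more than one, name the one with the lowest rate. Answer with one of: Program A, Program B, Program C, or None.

Program B

Total debts = (375 + 770 + 875 + 1,640 + 1,005) = 4,665; DTI = 4,665/11,900 = 39.2%.
Reserves = 8,320/1,640 = 5.1 months.
Program A: score 795 ≥ 640; DTI 39.2% ≤ 45%; employment 74 ≥ 18 mo; reserves 5.1 ≥ 3 mo → qualifies.
Program B: score 795 ≥ 580; DTI 39.2% ≤ 43%; employment 74 ≥ 6 mo → qualifies.
Program C: score 795 ≥ 600; DTI 39.2% > 36%; employment 74 ≥ 6 mo → does not qualify.
Qualifying: Program A, Program B. Lowest rate is 5.32% → Program B.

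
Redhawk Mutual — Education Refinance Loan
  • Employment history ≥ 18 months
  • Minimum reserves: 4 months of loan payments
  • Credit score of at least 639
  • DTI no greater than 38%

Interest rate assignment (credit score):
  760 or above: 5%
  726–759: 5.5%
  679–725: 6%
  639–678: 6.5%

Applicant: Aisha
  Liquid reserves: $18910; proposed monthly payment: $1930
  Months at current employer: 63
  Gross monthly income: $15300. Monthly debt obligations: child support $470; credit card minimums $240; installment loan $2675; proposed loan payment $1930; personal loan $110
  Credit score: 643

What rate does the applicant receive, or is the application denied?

Credit score 643 ≥ 639 (meets minimum)
Total monthly debts = (470 + 240 + 2,675 + 1,930 + 110) = 5,425. DTI: 5,425 ÷ 15,300 = 35.5%, within the 38% cap
Employment 63 ≥ 18 months
Reserves: 18,910 ÷ 1,930 = 9.8 months (meets 4-month minimum)
All requirements met. Score 643 falls in the 639–678 tier → 6.5%.

Approved at 6.5%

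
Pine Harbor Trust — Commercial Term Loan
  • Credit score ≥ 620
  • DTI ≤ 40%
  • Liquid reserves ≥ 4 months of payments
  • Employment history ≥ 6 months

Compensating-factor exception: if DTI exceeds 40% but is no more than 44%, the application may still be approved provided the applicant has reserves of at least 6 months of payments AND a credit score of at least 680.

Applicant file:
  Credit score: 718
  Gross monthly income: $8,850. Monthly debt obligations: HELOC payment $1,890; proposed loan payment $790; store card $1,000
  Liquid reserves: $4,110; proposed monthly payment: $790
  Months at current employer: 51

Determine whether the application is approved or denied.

Denied

Credit score 718 ≥ 620 (meets base)
Total debts = (1,890 + 790 + 1,000) = 3,680. DTI: 3,680 ÷ 8,850 = 41.6%, over the 40% base limit.
Liquid reserves cover 4,110/790 = 5.2 months — ≥ 4 required
Employment 51 ≥ 6 months
DTI 41.6% is within the 40%–44% exception band; checking compensating factors.
Reserves 5.2 < 6 months; credit score 718 ≥ 680.
Override conditions not both satisfied; exception does not apply.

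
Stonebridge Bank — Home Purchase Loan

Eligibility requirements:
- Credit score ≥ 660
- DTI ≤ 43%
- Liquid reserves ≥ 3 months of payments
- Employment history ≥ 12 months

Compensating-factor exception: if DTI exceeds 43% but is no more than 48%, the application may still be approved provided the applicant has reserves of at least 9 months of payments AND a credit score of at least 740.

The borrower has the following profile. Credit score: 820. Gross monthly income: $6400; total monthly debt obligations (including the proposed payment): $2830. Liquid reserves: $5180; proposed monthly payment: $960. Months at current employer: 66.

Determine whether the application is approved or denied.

Credit score 820 ≥ 660 (meets base)
DTI = 2,830/6,400 = 44.2% > 43% — standard DTI limit exceeded.
Reserves: 5,180 ÷ 960 = 5.4 months (meets 3-month minimum)
Employment 66 ≥ 12 months
44.2% falls in the override range (43%–48%), so the compensating-factor test applies.
Reserves 5.4 < 9 months; credit score 820 ≥ 740.
Override conditions not both satisfied; exception does not apply.

Denied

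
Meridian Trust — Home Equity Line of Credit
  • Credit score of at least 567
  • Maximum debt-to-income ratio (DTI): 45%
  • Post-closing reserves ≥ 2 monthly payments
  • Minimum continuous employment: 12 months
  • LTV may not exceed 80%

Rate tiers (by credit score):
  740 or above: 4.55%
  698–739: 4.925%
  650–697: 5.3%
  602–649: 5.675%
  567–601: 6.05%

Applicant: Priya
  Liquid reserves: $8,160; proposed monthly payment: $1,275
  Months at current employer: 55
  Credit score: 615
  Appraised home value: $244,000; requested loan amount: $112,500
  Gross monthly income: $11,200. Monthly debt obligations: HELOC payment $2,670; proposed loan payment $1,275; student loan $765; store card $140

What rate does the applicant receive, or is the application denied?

Approved at 5.675%

Credit score 615 ≥ 567 (meets minimum)
Reserves = 8,160/1,275 = 6.4 months ≥ 2
Loan-to-value = 112,500/244,000 = 46.1% — pass (80% max)
Total monthly debts = (2,670 + 1,275 + 765 + 140) = 4,850. DTI = 4,850/11,200 = 43.3% ≤ 45%
Employment 55 ≥ 12 months
All requirements met. Score 615 falls in the 602–649 tier → 5.675%.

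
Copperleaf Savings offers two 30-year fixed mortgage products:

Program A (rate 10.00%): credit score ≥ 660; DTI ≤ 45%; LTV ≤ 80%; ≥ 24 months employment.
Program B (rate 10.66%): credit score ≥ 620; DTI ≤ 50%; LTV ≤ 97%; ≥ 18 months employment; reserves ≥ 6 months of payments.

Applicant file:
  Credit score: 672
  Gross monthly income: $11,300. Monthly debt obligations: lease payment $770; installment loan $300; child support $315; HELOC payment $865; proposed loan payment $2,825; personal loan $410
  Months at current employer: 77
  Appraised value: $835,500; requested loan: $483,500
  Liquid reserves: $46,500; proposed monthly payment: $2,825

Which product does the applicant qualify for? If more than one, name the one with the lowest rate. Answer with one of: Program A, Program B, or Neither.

Program B

Total debts = (770 + 300 + 315 + 865 + 2,825 + 410) = 5,485; DTI = 5,485/11,300 = 48.5%.
LTV = 483,500/835,500 = 57.9%.
Reserves = 46,500/2,825 = 16.5 months.
Program A: score 672 ≥ 660; DTI 48.5% > 45%; LTV 57.9% ≤ 80%; employment 77 ≥ 24 mo → does not qualify.
Program B: score 672 ≥ 620; DTI 48.5% ≤ 50%; LTV 57.9% ≤ 97%; employment 77 ≥ 18 mo; reserves 16.5 ≥ 6 mo → qualifies.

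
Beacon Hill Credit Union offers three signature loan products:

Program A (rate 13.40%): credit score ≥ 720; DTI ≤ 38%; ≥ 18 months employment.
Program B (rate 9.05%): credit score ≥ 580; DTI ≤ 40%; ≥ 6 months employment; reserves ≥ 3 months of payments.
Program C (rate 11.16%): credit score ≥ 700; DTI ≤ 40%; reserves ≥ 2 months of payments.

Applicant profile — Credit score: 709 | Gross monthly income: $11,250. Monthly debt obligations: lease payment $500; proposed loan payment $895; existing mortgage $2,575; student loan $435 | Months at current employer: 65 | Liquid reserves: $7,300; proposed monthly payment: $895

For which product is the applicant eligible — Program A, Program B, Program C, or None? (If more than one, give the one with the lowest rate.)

Program B

Total debts = (500 + 895 + 2,575 + 435) = 4,405; DTI = 4,405/11,250 = 39.2%.
Reserves = 7,300/895 = 8.2 months.
Program A: score 709 < 720; DTI 39.2% > 38%; employment 65 ≥ 18 mo → does not qualify.
Program B: score 709 ≥ 580; DTI 39.2% ≤ 40%; employment 65 ≥ 6 mo; reserves 8.2 ≥ 3 mo → qualifies.
Program C: score 709 ≥ 700; DTI 39.2% ≤ 40%; reserves 8.2 ≥ 2 mo → qualifies.
Qualifying: Program B, Program C. Lowest rate is 9.05% → Program B.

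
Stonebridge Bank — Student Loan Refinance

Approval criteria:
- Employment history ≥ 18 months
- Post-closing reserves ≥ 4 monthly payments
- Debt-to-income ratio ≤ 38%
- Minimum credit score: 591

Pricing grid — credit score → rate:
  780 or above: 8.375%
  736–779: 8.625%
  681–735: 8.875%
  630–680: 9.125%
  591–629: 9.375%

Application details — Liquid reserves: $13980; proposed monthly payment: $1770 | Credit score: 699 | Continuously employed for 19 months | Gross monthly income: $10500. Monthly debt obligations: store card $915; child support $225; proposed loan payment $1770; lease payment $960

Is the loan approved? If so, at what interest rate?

Approved at 8.875%

Credit score 699 ≥ 591 (meets minimum)
Employment 19 ≥ 18 months
Total monthly debts = (915 + 225 + 1,770 + 960) = 3,870. DTI: 3,870 ÷ 10,500 = 36.9%, within the 38% cap
Liquid reserves cover 13,980/1,770 = 7.9 months — ≥ 4 required
All requirements met. Score 699 falls in the 681–735 tier → 8.875%.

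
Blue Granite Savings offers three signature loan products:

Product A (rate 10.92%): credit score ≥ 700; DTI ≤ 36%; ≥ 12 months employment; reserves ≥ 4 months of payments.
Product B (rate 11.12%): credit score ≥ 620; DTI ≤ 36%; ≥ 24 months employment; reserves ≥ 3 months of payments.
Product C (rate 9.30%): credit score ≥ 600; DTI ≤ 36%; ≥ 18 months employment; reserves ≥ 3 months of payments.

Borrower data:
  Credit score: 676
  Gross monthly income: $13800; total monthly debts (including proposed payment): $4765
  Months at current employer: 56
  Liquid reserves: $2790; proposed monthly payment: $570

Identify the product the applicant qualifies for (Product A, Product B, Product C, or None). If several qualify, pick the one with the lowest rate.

Product C

DTI = 4,765/13,800 = 34.5%.
Reserves = 2,790/570 = 4.9 months.
Product A: score 676 < 700; DTI 34.5% ≤ 36%; employment 56 ≥ 12 mo; reserves 4.9 ≥ 4 mo → does not qualify.
Product B: score 676 ≥ 620; DTI 34.5% ≤ 36%; employment 56 ≥ 24 mo; reserves 4.9 ≥ 3 mo → qualifies.
Product C: score 676 ≥ 600; DTI 34.5% ≤ 36%; employment 56 ≥ 18 mo; reserves 4.9 ≥ 3 mo → qualifies.
Qualifying: Product B, Product C. Lowest rate is 9.30% → Product C.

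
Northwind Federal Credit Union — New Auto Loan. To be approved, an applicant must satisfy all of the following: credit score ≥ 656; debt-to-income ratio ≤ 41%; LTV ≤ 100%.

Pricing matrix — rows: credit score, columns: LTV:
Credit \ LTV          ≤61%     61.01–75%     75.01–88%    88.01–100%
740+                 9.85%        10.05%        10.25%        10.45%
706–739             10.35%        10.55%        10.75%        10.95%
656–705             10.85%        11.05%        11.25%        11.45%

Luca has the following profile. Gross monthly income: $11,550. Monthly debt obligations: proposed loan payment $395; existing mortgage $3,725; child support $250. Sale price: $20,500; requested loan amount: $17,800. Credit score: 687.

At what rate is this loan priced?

Credit score 687 ≥ 656; Total monthly debts = (395 + 3,725 + 250) = 4,370. Debt-to-income = 4,370/11,550 = 37.8% — meets 41% limit
LTV = 17,800/20,500 = 86.8% ≤ 100%
Credit 687 → row 656–705; LTV 86.8% → column 75.01–88%. Grid cell → 11.25%.

11.25%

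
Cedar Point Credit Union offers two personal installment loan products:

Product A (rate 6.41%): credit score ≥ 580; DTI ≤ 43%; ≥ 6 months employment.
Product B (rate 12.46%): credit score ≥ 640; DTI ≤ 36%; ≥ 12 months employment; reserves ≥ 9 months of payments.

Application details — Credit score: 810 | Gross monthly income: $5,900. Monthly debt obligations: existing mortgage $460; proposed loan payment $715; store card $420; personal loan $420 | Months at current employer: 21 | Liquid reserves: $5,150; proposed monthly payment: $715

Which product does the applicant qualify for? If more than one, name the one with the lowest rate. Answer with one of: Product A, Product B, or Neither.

Total debts = (460 + 715 + 420 + 420) = 2,015; DTI = 2,015/5,900 = 34.2%.
Reserves = 5,150/715 = 7.2 months.
Product A: score 810 ≥ 580; DTI 34.2% ≤ 43%; employment 21 ≥ 6 mo → qualifies.
Product B: score 810 ≥ 640; DTI 34.2% ≤ 36%; employment 21 ≥ 12 mo; reserves 7.2 < 9 mo → does not qualify.

Product A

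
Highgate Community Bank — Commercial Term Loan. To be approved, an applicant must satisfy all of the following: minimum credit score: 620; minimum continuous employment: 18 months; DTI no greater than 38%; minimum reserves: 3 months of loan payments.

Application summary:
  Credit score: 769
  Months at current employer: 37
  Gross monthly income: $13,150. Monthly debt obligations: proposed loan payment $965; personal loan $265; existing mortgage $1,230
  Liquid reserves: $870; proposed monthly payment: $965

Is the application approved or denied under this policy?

Credit score 769 ≥ 620 (meets)
Employment 37 ≥ 18 months
Total monthly debts = (965 + 265 + 1,230) = 2,460. DTI: 2,460 ÷ 13,150 = 18.7%, within the 38% cap
Reserves: 870 ÷ 965 = 0.9 months (below 3-month minimum)
Fails on reserves.

Denied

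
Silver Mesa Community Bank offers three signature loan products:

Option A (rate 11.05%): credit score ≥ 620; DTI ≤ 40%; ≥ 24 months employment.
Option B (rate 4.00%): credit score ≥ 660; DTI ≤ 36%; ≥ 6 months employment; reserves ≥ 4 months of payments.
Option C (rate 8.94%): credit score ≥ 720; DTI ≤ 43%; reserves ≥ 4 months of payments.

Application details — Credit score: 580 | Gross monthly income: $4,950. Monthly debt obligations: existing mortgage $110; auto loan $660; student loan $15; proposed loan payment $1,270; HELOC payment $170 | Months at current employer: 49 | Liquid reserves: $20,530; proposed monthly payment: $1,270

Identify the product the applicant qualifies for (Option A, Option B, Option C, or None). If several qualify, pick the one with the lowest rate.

Total debts = (110 + 660 + 15 + 1,270 + 170) = 2,225; DTI = 2,225/4,950 = 44.9%.
Reserves = 20,530/1,270 = 16.2 months.
Option A: score 580 < 620; DTI 44.9% > 40%; employment 49 ≥ 24 mo → does not qualify.
Option B: score 580 < 660; DTI 44.9% > 36%; employment 49 ≥ 6 mo; reserves 16.2 ≥ 4 mo → does not qualify.
Option C: score 580 < 720; DTI 44.9% > 43%; reserves 16.2 ≥ 4 mo → does not qualify.

None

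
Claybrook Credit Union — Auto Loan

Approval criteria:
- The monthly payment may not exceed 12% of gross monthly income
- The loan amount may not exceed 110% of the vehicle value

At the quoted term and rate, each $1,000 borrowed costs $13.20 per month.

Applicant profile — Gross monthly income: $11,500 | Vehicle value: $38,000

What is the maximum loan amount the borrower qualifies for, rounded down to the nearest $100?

Payment cap: 12% × $11,500 = $1,380/month.
At $13.20 per $1,000, that supports 1,380/13.20 × 1,000 ≈ $104,545 → $104,500.
LTV cap: 110% × $38,000 = $41,800 → $41,800.
Binding constraint: loan-to-value.

$41,800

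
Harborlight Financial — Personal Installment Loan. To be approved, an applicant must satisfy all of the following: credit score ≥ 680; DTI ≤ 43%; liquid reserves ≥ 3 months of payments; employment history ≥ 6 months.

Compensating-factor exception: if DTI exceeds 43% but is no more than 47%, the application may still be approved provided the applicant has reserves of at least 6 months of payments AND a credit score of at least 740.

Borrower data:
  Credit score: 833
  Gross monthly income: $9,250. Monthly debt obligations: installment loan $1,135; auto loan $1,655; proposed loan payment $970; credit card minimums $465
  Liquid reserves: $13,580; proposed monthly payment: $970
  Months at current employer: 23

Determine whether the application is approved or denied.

Credit score 833 ≥ 680 (meets base)
Total debts = (1,135 + 1,655 + 970 + 465) = 4,225. DTI: 4,225 ÷ 9,250 = 45.7%, over the 43% base limit.
Liquid reserves cover 13,580/970 = 14.0 months — ≥ 3 required
Employment 23 ≥ 6 months
DTI 45.7% is within the 43%–47% exception band; checking compensating factors.
Reserves 14.0 ≥ 6 months; credit score 833 ≥ 740.
Both compensating conditions met → exception applies.

Approved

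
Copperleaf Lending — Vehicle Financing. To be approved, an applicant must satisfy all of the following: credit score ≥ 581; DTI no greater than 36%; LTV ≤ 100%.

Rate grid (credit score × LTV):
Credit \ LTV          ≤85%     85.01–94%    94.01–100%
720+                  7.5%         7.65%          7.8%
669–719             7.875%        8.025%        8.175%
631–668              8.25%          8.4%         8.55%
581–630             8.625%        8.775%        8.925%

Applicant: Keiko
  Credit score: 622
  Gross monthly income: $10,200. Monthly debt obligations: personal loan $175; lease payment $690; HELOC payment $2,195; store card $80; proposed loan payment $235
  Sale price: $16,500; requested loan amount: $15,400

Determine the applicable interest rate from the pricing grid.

8.775%

Credit score 622 ≥ 581; Total monthly debts = (175 + 690 + 2,195 + 80 + 235) = 3,375. DTI = 3,375/10,200 = 33.1% ≤ 36%
LTV = 15,400/16,500 = 93.3% ≤ 100%
Score 622 is in the 581–630 band; LTV 93.3% is in the 85.01–94% band → 8.775%.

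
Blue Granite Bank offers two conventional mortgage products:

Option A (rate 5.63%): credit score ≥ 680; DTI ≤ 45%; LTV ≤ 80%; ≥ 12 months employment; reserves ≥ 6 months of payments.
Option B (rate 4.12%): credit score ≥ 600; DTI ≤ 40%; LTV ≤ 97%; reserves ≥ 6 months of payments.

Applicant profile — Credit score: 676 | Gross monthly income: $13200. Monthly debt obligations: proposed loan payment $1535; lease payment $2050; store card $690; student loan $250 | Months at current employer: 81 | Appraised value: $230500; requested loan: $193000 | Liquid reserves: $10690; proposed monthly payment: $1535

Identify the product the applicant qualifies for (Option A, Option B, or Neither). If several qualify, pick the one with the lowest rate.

Option B

Total debts = (1,535 + 2,050 + 690 + 250) = 4,525; DTI = 4,525/13,200 = 34.3%.
LTV = 193,000/230,500 = 83.7%.
Reserves = 10,690/1,535 = 7.0 months.
Option A: score 676 < 680; DTI 34.3% ≤ 45%; LTV 83.7% > 80%; employment 81 ≥ 12 mo; reserves 7.0 ≥ 6 mo → does not qualify.
Option B: score 676 ≥ 600; DTI 34.3% ≤ 40%; LTV 83.7% ≤ 97%; reserves 7.0 ≥ 6 mo → qualifies.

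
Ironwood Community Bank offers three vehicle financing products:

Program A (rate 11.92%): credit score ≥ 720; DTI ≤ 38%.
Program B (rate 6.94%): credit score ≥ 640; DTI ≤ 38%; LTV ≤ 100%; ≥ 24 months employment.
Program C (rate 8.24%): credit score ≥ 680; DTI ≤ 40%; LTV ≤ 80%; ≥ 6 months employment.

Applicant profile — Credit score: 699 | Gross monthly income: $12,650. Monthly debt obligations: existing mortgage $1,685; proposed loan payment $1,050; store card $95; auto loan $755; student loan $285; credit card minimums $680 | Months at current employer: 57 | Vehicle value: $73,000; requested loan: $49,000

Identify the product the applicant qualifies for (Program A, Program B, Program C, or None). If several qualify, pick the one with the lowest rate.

Total debts = (1,685 + 1,050 + 95 + 755 + 285 + 680) = 4,550; DTI = 4,550/12,650 = 36%.
LTV = 49,000/73,000 = 67.1%.
Program A: score 699 < 720; DTI 36% ≤ 38% → does not qualify.
Program B: score 699 ≥ 640; DTI 36% ≤ 38%; LTV 67.1% ≤ 100%; employment 57 ≥ 24 mo → qualifies.
Program C: score 699 ≥ 680; DTI 36% ≤ 40%; LTV 67.1% ≤ 80%; employment 57 ≥ 6 mo → qualifies.
Qualifying: Program B, Program C. Lowest rate is 6.94% → Program B.

Program B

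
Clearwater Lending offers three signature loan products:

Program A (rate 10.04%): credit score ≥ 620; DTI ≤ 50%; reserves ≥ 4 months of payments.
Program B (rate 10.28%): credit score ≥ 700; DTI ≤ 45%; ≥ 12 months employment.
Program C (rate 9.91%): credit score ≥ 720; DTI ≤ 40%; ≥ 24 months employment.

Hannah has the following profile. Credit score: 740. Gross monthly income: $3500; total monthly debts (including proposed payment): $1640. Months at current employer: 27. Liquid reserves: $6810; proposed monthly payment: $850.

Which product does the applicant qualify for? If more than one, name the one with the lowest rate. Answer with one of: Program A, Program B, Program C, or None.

Program A

DTI = 1,640/3,500 = 46.9%.
Reserves = 6,810/850 = 8.0 months.
Program A: score 740 ≥ 620; DTI 46.9% ≤ 50%; reserves 8.0 ≥ 4 mo → qualifies.
Program B: score 740 ≥ 700; DTI 46.9% > 45%; employment 27 ≥ 12 mo → does not qualify.
Program C: score 740 ≥ 720; DTI 46.9% > 40%; employment 27 ≥ 24 mo → does not qualify.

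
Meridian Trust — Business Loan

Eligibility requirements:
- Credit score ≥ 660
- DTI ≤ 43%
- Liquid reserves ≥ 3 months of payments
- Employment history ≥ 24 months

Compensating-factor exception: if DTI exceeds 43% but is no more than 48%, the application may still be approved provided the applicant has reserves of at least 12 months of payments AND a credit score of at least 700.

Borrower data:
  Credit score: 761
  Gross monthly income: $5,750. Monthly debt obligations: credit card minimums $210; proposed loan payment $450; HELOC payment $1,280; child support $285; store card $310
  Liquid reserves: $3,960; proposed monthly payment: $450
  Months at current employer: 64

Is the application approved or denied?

Denied

Credit score 761 ≥ 660 (meets base)
Total debts = (210 + 450 + 1,280 + 285 + 310) = 2,535. DTI: 2,535 ÷ 5,750 = 44.1%, over the 43% base limit.
Liquid reserves cover 3,960/450 = 8.8 months — ≥ 3 required
Employment 64 ≥ 24 months
44.1% falls in the override range (43%–48%), so the compensating-factor test applies.
Override check — reserves: 8.8 mo (short of 12); score: 761 (ok).
Compensating-factor requirement not fully met.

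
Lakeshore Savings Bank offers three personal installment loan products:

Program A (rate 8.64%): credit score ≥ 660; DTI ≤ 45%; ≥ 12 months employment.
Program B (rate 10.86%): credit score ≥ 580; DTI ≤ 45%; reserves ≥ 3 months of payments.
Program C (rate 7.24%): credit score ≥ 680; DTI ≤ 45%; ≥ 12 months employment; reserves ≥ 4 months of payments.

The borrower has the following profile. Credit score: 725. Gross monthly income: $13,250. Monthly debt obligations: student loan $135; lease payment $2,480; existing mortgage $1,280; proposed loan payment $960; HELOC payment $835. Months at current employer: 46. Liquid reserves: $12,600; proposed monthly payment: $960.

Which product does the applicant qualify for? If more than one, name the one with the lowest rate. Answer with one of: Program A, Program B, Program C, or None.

Program C

Total debts = (135 + 2,480 + 1,280 + 960 + 835) = 5,690; DTI = 5,690/13,250 = 42.9%.
Reserves = 12,600/960 = 13.1 months.
Program A: score 725 ≥ 660; DTI 42.9% ≤ 45%; employment 46 ≥ 12 mo → qualifies.
Program B: score 725 ≥ 580; DTI 42.9% ≤ 45%; reserves 13.1 ≥ 3 mo → qualifies.
Program C: score 725 ≥ 680; DTI 42.9% ≤ 45%; employment 46 ≥ 12 mo; reserves 13.1 ≥ 4 mo → qualifies.
Qualifying: Program A, Program B, Program C. Lowest rate is 7.24% → Program C.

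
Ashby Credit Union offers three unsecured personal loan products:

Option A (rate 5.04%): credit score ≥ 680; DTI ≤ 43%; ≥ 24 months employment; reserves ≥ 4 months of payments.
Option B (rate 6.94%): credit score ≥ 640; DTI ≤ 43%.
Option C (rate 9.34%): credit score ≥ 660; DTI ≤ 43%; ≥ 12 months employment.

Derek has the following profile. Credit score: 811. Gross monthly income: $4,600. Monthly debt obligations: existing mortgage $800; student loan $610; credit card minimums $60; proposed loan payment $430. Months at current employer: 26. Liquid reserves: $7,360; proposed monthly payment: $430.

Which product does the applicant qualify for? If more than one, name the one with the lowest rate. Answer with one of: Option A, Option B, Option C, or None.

Option A

Total debts = (800 + 610 + 60 + 430) = 1,900; DTI = 1,900/4,600 = 41.3%.
Reserves = 7,360/430 = 17.1 months.
Option A: score 811 ≥ 680; DTI 41.3% ≤ 43%; employment 26 ≥ 24 mo; reserves 17.1 ≥ 4 mo → qualifies.
Option B: score 811 ≥ 640; DTI 41.3% ≤ 43% → qualifies.
Option C: score 811 ≥ 660; DTI 41.3% ≤ 43%; employment 26 ≥ 12 mo → qualifies.
Qualifying: Option A, Option B, Option C. Lowest rate is 5.04% → Option A.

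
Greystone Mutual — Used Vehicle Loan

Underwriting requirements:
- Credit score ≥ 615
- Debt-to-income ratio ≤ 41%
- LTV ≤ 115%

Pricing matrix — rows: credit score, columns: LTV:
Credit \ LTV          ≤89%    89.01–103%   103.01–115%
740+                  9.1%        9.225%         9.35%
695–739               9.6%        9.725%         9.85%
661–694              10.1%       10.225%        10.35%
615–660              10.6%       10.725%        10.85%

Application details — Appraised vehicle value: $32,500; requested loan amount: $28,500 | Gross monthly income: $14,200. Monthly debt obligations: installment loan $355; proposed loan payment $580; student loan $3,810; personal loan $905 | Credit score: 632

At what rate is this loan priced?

Credit score 632 ≥ 615; Total monthly debts = (355 + 580 + 3,810 + 905) = 5,650. DTI = 5,650/14,200 = 39.8% ≤ 41%
LTV: 28,500 ÷ 32,500 = 87.7%, within 115% cap
Score 632 is in the 615–660 band; LTV 87.7% is in the ≤89% band → 10.6%.

10.6%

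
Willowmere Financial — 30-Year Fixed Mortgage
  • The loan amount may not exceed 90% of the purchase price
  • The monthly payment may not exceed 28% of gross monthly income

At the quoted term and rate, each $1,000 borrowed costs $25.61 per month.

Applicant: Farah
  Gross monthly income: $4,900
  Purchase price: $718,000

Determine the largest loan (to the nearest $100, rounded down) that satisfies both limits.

$53,500

Payment cap: 28% × $4,900 = $1,372/month.
At $25.61 per $1,000, that supports 1,372/25.61 × 1,000 ≈ $53,572 → $53,500.
LTV cap: 90% × $718,000 = $646,200 → $646,200.
Binding constraint: payment-to-income.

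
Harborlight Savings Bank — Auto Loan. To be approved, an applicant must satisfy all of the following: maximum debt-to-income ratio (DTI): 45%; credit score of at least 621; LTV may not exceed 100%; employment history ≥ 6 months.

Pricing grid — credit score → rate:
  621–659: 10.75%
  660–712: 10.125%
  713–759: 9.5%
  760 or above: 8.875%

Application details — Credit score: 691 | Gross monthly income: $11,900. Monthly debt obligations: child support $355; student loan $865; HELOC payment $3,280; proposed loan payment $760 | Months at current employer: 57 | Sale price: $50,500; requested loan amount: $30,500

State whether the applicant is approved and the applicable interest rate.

Approved at 10.125%

Credit score 691 ≥ 621 (meets minimum)
Employment 57 ≥ 6 months
LTV: 30,500 ÷ 50,500 = 60.4%, within 100% cap
Total monthly debts = (355 + 865 + 3,280 + 760) = 5,260. DTI: 5,260 ÷ 11,900 = 44.2%, within the 45% cap
All requirements met. Score 691 falls in the 660–712 tier → 10.125%.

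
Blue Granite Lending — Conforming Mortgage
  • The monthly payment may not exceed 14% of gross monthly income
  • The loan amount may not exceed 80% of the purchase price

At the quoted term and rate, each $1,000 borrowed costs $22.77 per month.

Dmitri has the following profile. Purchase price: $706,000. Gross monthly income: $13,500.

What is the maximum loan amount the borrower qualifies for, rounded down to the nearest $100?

$83,000

Payment cap: 14% × $13,500 = $1,890/month.
At $22.77 per $1,000, that supports 1,890/22.77 × 1,000 ≈ $83,003 → $83,000.
LTV cap: 80% × $706,000 = $564,800 → $564,800.
Binding constraint: payment-to-income.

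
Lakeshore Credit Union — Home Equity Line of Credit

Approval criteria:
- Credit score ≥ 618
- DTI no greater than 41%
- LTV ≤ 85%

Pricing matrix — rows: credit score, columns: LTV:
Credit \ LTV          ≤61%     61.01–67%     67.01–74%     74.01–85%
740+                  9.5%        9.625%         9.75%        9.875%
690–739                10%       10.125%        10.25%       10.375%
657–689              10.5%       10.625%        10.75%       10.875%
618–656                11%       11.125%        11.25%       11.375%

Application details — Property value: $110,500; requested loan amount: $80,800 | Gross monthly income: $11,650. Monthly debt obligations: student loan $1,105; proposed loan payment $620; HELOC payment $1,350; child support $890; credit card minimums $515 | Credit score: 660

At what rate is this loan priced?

10.75%

Credit score 660 ≥ 618; Total monthly debts = (1,105 + 620 + 1,350 + 890 + 515) = 4,480. DTI = 4,480/11,650 = 38.5% ≤ 41%
Loan-to-value = 80,800/110,500 = 73.1% — pass (85% max)
Score 660 is in the 657–689 band; LTV 73.1% is in the 67.01–74% band → 10.75%.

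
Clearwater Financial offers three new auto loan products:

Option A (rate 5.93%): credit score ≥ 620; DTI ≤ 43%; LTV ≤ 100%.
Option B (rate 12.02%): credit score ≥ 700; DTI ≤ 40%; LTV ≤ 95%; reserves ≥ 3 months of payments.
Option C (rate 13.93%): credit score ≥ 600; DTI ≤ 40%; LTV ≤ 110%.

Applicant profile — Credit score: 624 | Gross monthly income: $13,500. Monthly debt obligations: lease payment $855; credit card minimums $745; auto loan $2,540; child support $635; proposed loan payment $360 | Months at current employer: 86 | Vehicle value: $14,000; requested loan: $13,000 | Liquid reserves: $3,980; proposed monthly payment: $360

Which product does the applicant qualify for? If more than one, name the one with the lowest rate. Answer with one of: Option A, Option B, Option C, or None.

Total debts = (855 + 745 + 2,540 + 635 + 360) = 5,135; DTI = 5,135/13,500 = 38%.
LTV = 13,000/14,000 = 92.9%.
Reserves = 3,980/360 = 11.1 months.
Option A: score 624 ≥ 620; DTI 38% ≤ 43%; LTV 92.9% ≤ 100% → qualifies.
Option B: score 624 < 700; DTI 38% ≤ 40%; LTV 92.9% ≤ 95%; reserves 11.1 ≥ 3 mo → does not qualify.
Option C: score 624 ≥ 600; DTI 38% ≤ 40%; LTV 92.9% ≤ 110% → qualifies.
Qualifying: Option A, Option C. Lowest rate is 5.93% → Option A.

Option A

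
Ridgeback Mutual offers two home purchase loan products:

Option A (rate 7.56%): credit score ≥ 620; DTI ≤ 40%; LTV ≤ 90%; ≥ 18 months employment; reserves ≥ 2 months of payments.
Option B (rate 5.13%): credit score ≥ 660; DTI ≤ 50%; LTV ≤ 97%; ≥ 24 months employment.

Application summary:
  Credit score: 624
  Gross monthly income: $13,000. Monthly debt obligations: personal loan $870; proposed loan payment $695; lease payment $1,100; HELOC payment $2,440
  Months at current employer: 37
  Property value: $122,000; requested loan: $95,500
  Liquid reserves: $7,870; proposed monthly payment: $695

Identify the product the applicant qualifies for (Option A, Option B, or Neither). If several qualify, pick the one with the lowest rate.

Option A

Total debts = (870 + 695 + 1,100 + 2,440) = 5,105; DTI = 5,105/13,000 = 39.3%.
LTV = 95,500/122,000 = 78.3%.
Reserves = 7,870/695 = 11.3 months.
Option A: score 624 ≥ 620; DTI 39.3% ≤ 40%; LTV 78.3% ≤ 90%; employment 37 ≥ 18 mo; reserves 11.3 ≥ 2 mo → qualifies.
Option B: score 624 < 660; DTI 39.3% ≤ 50%; LTV 78.3% ≤ 97%; employment 37 ≥ 24 mo → does not qualify.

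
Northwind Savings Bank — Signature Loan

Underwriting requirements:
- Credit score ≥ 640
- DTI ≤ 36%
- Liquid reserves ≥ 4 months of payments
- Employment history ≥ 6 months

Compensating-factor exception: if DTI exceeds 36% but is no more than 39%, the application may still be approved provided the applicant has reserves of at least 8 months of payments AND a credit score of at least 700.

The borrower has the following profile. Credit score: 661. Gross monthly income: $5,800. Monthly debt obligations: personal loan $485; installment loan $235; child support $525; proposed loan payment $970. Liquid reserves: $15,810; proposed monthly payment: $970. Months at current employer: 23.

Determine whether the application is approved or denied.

Denied

Credit score 661 ≥ 640 (meets base)
Total debts = (485 + 235 + 525 + 970) = 2,215. DTI: 2,215 ÷ 5,800 = 38.2%, over the 36% base limit.
Reserves: 15,810 ÷ 970 = 16.3 months (meets 4-month minimum)
Employment 23 ≥ 6 months
DTI 38.2% is within the 36%–39% exception band; checking compensating factors.
Reserves 16.3 ≥ 8 months; credit score 661 < 700.
Override conditions not both satisfied; exception does not apply.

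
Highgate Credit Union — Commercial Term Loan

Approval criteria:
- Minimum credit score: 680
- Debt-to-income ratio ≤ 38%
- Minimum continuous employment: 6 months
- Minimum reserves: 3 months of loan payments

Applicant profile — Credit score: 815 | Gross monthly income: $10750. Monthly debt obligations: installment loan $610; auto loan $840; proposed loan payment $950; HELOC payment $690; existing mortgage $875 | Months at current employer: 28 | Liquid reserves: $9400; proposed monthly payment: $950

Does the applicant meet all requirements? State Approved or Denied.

Approved

Credit score 815 ≥ 680 (meets)
Total monthly debts = (610 + 840 + 950 + 690 + 875) = 3,965. DTI: 3,965 ÷ 10,750 = 36.9%, within the 38% cap
Employment 28 ≥ 6 months
Reserves: 9,400 ÷ 950 = 9.9 months (meets 3-month minimum)
All criteria satisfied.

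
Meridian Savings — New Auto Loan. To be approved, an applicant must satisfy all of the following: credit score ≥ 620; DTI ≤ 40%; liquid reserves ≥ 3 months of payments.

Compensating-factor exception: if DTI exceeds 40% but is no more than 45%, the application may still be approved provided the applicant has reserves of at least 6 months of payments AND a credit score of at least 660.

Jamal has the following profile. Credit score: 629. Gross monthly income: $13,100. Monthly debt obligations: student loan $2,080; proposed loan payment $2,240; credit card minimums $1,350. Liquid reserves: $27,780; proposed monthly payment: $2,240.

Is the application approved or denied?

Credit score 629 ≥ 620 (meets base)
Total debts = (2,080 + 2,240 + 1,350) = 5,670. DTI: 5,670 ÷ 13,100 = 43.3%, over the 40% base limit.
Reserves: 27,780 ÷ 2,240 = 12.4 months (meets 3-month minimum)
DTI 43.3% is within the 40%–45% exception band; checking compensating factors.
Override check — reserves: 12.4 mo (ok); score: 629 (below 660).
Compensating-factor requirement not fully met.

Denied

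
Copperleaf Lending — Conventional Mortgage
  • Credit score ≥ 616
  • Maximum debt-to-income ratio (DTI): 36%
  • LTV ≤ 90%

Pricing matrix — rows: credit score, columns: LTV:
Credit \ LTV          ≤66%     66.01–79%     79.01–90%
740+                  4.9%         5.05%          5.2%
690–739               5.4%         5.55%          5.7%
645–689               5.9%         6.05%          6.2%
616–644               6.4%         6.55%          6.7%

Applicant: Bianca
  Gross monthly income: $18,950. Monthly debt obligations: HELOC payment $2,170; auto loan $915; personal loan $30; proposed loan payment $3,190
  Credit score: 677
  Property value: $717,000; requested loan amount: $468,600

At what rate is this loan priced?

5.9%

Credit score 677 ≥ 616; Total monthly debts = (2,170 + 915 + 30 + 3,190) = 6,305. DTI: 6,305 ÷ 18,950 = 33.3%, within the 36% cap
LTV: 468,600 ÷ 717,000 = 65.4%, within 90% cap
Credit 677 → row 645–689; LTV 65.4% → column ≤66%. Grid cell → 5.9%.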